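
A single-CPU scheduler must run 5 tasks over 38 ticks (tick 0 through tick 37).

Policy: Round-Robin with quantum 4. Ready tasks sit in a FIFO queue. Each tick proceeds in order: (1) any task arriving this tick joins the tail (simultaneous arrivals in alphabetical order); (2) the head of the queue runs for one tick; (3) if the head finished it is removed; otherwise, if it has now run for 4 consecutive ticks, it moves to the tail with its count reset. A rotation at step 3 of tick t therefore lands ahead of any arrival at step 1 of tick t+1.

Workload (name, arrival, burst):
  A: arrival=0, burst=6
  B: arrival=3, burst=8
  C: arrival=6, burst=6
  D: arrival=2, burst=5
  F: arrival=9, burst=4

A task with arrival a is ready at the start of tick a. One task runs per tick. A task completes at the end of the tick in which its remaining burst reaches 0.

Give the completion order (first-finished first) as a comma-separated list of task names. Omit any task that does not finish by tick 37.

completion order = A, D, F, B, C

t=0: queue=[A] q_used=0 → run A
t=1: queue=[A] q_used=1 → run A
t=2: queue=[A,D] q_used=2 → run A
t=3: queue=[A,D,B] q_used=3 → run A
t=4: queue=[D,B,A] q_used=0 → run D
t=5: queue=[D,B,A] q_used=1 → run D
t=6: queue=[D,B,A,C] q_used=2 → run D
t=7: queue=[D,B,A,C] q_used=3 → run D
t=8: queue=[B,A,C,D] q_used=0 → run B
t=9: queue=[B,A,C,D,F] q_used=1 → run B
t=10: queue=[B,A,C,D,F] q_used=2 → run B
t=11: queue=[B,A,C,D,F] q_used=3 → run B
t=12: queue=[A,C,D,F,B] q_used=0 → run A
t=13: queue=[A,C,D,F,B] q_used=1 → run A
t=14: queue=[C,D,F,B] q_used=0 → run C
t=15: queue=[C,D,F,B] q_used=1 → run C
t=16: queue=[C,D,F,B] q_used=2 → run C
t=17: queue=[C,D,F,B] q_used=3 → run C
t=18: queue=[D,F,B,C] q_used=0 → run D
t=19: queue=[F,B,C] q_used=0 → run F
t=20: queue=[F,B,C] q_used=1 → run F
t=21: queue=[F,B,C] q_used=2 → run F
t=22: queue=[F,B,C] q_used=3 → run F
t=23: queue=[B,C] q_used=0 → run B
t=24: queue=[B,C] q_used=1 → run B
t=25: queue=[B,C] q_used=2 → run B
t=26: queue=[B,C] q_used=3 → run B
t=27: queue=[C] q_used=0 → run C
t=28: queue=[C] q_used=1 → run C
t=29: (idle)
t=30: (idle)
t=31: (idle)
t=32: (idle)
t=33: (idle)
t=34: (idle)
t=35: (idle)
t=36: (idle)
t=37: (idle)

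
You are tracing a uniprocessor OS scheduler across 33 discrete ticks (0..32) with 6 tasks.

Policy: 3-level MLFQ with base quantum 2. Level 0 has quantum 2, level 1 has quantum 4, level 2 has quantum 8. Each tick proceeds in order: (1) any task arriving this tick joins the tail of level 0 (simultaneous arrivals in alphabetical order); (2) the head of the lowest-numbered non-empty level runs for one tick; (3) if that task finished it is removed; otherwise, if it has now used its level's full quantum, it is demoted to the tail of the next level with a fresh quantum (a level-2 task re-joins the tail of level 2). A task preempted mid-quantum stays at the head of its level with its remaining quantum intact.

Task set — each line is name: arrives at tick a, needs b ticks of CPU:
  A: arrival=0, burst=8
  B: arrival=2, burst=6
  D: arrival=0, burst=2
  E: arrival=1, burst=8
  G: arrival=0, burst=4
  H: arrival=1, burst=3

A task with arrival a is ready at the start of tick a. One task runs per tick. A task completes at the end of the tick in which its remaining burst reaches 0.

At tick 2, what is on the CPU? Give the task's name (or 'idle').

t=0: L0/L1/L2 = ADG/-/- → run A
t=1: L0/L1/L2 = ADGEH/-/- → run A
t=2: L0/L1/L2 = DGEHB/A/- → run D
t=3: L0/L1/L2 = DGEHB/A/- → run D
t=4: L0/L1/L2 = GEHB/A/- → run G
t=5: L0/L1/L2 = GEHB/A/- → run G
t=6: L0/L1/L2 = EHB/AG/- → run E
t=7: L0/L1/L2 = EHB/AG/- → run E
t=8: L0/L1/L2 = HB/AGE/- → run H
t=9: L0/L1/L2 = HB/AGE/- → run H
t=10: L0/L1/L2 = B/AGEH/- → run B
t=11: L0/L1/L2 = B/AGEH/- → run B
t=12: L0/L1/L2 = -/AGEHB/- → run A
t=13: L0/L1/L2 = -/AGEHB/- → run A
t=14: L0/L1/L2 = -/AGEHB/- → run A
t=15: L0/L1/L2 = -/AGEHB/- → run A
t=16: L0/L1/L2 = -/GEHB/A → run G
t=17: L0/L1/L2 = -/GEHB/A → run G
t=18: L0/L1/L2 = -/EHB/A → run E
t=19: L0/L1/L2 = -/EHB/A → run E
t=20: L0/L1/L2 = -/EHB/A → run E
t=21: L0/L1/L2 = -/EHB/A → run E
t=22: L0/L1/L2 = -/HB/AE → run H
t=23: L0/L1/L2 = -/B/AE → run B
t=24: L0/L1/L2 = -/B/AE → run B
t=25: L0/L1/L2 = -/B/AE → run B
t=26: L0/L1/L2 = -/B/AE → run B
t=27: L0/L1/L2 = -/-/AE → run A
t=28: L0/L1/L2 = -/-/AE → run A
t=29: L0/L1/L2 = -/-/E → run E
t=30: L0/L1/L2 = -/-/E → run E
t=31: (idle)
t=32: (idle)

running at tick 2 = D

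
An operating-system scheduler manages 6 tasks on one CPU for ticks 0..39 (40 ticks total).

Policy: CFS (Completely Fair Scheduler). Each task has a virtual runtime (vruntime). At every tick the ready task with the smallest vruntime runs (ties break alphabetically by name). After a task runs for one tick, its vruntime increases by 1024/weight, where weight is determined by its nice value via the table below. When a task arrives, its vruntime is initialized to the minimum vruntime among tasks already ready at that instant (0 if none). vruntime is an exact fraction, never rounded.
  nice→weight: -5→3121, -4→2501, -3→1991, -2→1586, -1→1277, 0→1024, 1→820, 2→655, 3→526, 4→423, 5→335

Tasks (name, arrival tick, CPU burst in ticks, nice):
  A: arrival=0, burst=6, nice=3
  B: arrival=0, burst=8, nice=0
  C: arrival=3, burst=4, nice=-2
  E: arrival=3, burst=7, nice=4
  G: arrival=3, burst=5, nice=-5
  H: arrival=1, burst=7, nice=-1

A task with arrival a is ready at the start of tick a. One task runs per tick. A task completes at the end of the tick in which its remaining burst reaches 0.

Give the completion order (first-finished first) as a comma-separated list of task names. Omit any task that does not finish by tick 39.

t=0: vr[A=0 B=0] → run A
t=1: vr[A=512/263 B=0 H=0] → run B
t=2: vr[A=512/263 B=1 H=0] → run H
t=3: vr[A=512/263 B=1 C=1024/1277 E=1024/1277 G=1024/1277 H=1024/1277] → run C
t=4: vr[A=512/263 B=1 C=1465856/1012661 E=1024/1277 G=1024/1277 H=1024/1277] → run E
t=5: vr[A=512/263 B=1 C=1465856/1012661 E=1740800/540171 G=1024/1277 H=1024/1277] → run G
t=6: vr[A=512/263 B=1 C=1465856/1012661 E=1740800/540171 G=4503552/3985517 H=1024/1277] → run H
t=7: vr[A=512/263 B=1 C=1465856/1012661 E=1740800/540171 G=4503552/3985517 H=2048/1277] → run B
t=8: vr[A=512/263 B=2 C=1465856/1012661 E=1740800/540171 G=4503552/3985517 H=2048/1277] → run G
t=9: vr[A=512/263 B=2 C=1465856/1012661 E=1740800/540171 G=5811200/3985517 H=2048/1277] → run C
t=10: vr[A=512/263 B=2 C=2119680/1012661 E=1740800/540171 G=5811200/3985517 H=2048/1277] → run G
t=11: vr[A=512/263 B=2 C=2119680/1012661 E=1740800/540171 G=7118848/3985517 H=2048/1277] → run H
t=12: vr[A=512/263 B=2 C=2119680/1012661 E=1740800/540171 G=7118848/3985517 H=3072/1277] → run G
t=13: vr[A=512/263 B=2 C=2119680/1012661 E=1740800/540171 G=8426496/3985517 H=3072/1277] → run A
t=14: vr[A=1024/263 B=2 C=2119680/1012661 E=1740800/540171 G=8426496/3985517 H=3072/1277] → run B
t=15: vr[A=1024/263 B=3 C=2119680/1012661 E=1740800/540171 G=8426496/3985517 H=3072/1277] → run C
t=16: vr[A=1024/263 B=3 C=2773504/1012661 E=1740800/540171 G=8426496/3985517 H=3072/1277] → run G
t=17: vr[A=1024/263 B=3 C=2773504/1012661 E=1740800/540171 H=3072/1277] → run H
t=18: vr[A=1024/263 B=3 C=2773504/1012661 E=1740800/540171 H=4096/1277] → run C
t=19: vr[A=1024/263 B=3 E=1740800/540171 H=4096/1277] → run B
t=20: vr[A=1024/263 B=4 E=1740800/540171 H=4096/1277] → run H
t=21: vr[A=1024/263 B=4 E=1740800/540171 H=5120/1277] → run E
t=22: vr[A=1024/263 B=4 E=3048448/540171 H=5120/1277] → run A
t=23: vr[A=1536/263 B=4 E=3048448/540171 H=5120/1277] → run B
t=24: vr[A=1536/263 B=5 E=3048448/540171 H=5120/1277] → run H
t=25: vr[A=1536/263 B=5 E=3048448/540171 H=6144/1277] → run H
t=26: vr[A=1536/263 B=5 E=3048448/540171] → run B
t=27: vr[A=1536/263 B=6 E=3048448/540171] → run E
t=28: vr[A=1536/263 B=6 E=1452032/180057] → run A
t=29: vr[A=2048/263 B=6 E=1452032/180057] → run B
t=30: vr[A=2048/263 B=7 E=1452032/180057] → run B
t=31: vr[A=2048/263 E=1452032/180057] → run A
t=32: vr[A=2560/263 E=1452032/180057] → run E
t=33: vr[A=2560/263 E=5663744/540171] → run A
t=34: vr[E=5663744/540171] → run E
t=35: vr[E=6971392/540171] → run E
t=36: vr[E=2759680/180057] → run E
t=37: (idle)
t=38: (idle)
t=39: (idle)

completion order = G, C, H, B, A, E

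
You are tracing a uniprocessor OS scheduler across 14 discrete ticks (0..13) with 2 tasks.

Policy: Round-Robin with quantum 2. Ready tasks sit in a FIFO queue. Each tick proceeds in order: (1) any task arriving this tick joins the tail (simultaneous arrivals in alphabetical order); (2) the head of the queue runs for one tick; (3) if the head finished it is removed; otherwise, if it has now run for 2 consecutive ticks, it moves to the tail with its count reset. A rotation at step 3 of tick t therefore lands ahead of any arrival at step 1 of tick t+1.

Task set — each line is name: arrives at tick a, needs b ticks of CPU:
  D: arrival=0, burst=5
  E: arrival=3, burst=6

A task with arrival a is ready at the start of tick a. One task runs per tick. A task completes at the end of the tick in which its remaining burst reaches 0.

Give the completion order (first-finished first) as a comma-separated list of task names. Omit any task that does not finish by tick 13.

completion order = D, E

t=0: queue=[D] q_used=0 → run D
t=1: queue=[D] q_used=1 → run D
t=2: queue=[D] q_used=0 → run D
t=3: queue=[D,E] q_used=1 → run D
t=4: queue=[E,D] q_used=0 → run E
t=5: queue=[E,D] q_used=1 → run E
t=6: queue=[D,E] q_used=0 → run D
t=7: queue=[E] q_used=0 → run E
t=8: queue=[E] q_used=1 → run E
t=9: queue=[E] q_used=0 → run E
t=10: queue=[E] q_used=1 → run E
t=11: (idle)
t=12: (idle)
t=13: (idle)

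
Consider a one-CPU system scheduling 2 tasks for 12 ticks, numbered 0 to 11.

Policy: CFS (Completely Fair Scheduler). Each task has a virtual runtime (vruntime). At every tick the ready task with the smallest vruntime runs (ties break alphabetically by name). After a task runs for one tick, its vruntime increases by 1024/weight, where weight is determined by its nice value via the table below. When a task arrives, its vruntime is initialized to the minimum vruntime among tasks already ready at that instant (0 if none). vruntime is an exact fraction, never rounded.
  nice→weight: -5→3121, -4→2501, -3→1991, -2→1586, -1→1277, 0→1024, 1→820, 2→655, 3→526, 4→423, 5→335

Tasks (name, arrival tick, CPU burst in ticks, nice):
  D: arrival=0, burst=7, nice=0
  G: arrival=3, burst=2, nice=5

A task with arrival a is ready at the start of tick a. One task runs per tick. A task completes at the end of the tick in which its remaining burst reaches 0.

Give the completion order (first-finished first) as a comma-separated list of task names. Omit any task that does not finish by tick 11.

t=0: vr[D=0] → run D
t=1: vr[D=1] → run D
t=2: vr[D=2] → run D
t=3: vr[D=3 G=3] → run D
t=4: vr[D=4 G=3] → run G
t=5: vr[D=4 G=2029/335] → run D
t=6: vr[D=5 G=2029/335] → run D
t=7: vr[D=6 G=2029/335] → run D
t=8: vr[G=2029/335] → run G
t=9: (idle)
t=10: (idle)
t=11: (idle)

completion order = D, G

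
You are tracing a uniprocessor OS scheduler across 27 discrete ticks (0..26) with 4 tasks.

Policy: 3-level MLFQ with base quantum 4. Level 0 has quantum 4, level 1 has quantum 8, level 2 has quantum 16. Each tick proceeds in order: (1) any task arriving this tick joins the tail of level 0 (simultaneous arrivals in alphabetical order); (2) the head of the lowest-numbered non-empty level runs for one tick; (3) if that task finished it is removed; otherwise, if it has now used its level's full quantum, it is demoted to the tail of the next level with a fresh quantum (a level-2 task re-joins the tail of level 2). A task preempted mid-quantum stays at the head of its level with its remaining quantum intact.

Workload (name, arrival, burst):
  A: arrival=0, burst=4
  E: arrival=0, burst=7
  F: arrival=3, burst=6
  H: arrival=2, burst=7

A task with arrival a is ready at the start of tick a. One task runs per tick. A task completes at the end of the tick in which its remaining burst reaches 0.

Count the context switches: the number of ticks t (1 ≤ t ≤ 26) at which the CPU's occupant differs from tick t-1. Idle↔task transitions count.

t=0: L0/L1/L2 = AE/-/- → run A
t=1: L0/L1/L2 = AE/-/- → run A
t=2: L0/L1/L2 = AEH/-/- → run A
t=3: L0/L1/L2 = AEHF/-/- → run A
t=4: L0/L1/L2 = EHF/-/- → run E
t=5: L0/L1/L2 = EHF/-/- → run E
t=6: L0/L1/L2 = EHF/-/- → run E
t=7: L0/L1/L2 = EHF/-/- → run E
t=8: L0/L1/L2 = HF/E/- → run H
t=9: L0/L1/L2 = HF/E/- → run H
t=10: L0/L1/L2 = HF/E/- → run H
t=11: L0/L1/L2 = HF/E/- → run H
t=12: L0/L1/L2 = F/EH/- → run F
t=13: L0/L1/L2 = F/EH/- → run F
t=14: L0/L1/L2 = F/EH/- → run F
t=15: L0/L1/L2 = F/EH/- → run F
t=16: L0/L1/L2 = -/EHF/- → run E
t=17: L0/L1/L2 = -/EHF/- → run E
t=18: L0/L1/L2 = -/EHF/- → run E
t=19: L0/L1/L2 = -/HF/- → run H
t=20: L0/L1/L2 = -/HF/- → run H
t=21: L0/L1/L2 = -/HF/- → run H
t=22: L0/L1/L2 = -/F/- → run F
t=23: L0/L1/L2 = -/F/- → run F
t=24: (idle)
t=25: (idle)
t=26: (idle)

context switches = 7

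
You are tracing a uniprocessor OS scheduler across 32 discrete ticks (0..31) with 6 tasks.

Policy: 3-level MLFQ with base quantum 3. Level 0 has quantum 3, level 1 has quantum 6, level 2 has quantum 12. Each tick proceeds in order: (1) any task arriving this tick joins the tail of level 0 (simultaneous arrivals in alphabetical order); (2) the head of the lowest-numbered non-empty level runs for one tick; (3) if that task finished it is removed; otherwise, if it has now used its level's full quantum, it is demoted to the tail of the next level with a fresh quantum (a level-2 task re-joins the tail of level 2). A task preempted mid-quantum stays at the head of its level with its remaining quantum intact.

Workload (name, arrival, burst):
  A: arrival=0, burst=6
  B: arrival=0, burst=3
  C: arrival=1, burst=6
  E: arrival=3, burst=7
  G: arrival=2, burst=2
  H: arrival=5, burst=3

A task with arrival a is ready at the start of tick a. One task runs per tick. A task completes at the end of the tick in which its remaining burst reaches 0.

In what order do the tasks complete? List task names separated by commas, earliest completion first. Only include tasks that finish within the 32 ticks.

completion order = B, G, H, A, C, E

t=0: L0/L1/L2 = AB/-/- → run A
t=1: L0/L1/L2 = ABC/-/- → run A
t=2: L0/L1/L2 = ABCG/-/- → run A
t=3: L0/L1/L2 = BCGE/A/- → run B
t=4: L0/L1/L2 = BCGE/A/- → run B
t=5: L0/L1/L2 = BCGEH/A/- → run B
t=6: L0/L1/L2 = CGEH/A/- → run C
t=7: L0/L1/L2 = CGEH/A/- → run C
t=8: L0/L1/L2 = CGEH/A/- → run C
t=9: L0/L1/L2 = GEH/AC/- → run G
t=10: L0/L1/L2 = GEH/AC/- → run G
t=11: L0/L1/L2 = EH/AC/- → run E
t=12: L0/L1/L2 = EH/AC/- → run E
t=13: L0/L1/L2 = EH/AC/- → run E
t=14: L0/L1/L2 = H/ACE/- → run H
t=15: L0/L1/L2 = H/ACE/- → run H
t=16: L0/L1/L2 = H/ACE/- → run H
t=17: L0/L1/L2 = -/ACE/- → run A
t=18: L0/L1/L2 = -/ACE/- → run A
t=19: L0/L1/L2 = -/ACE/- → run A
t=20: L0/L1/L2 = -/CE/- → run C
t=21: L0/L1/L2 = -/CE/- → run C
t=22: L0/L1/L2 = -/CE/- → run C
t=23: L0/L1/L2 = -/E/- → run E
t=24: L0/L1/L2 = -/E/- → run E
t=25: L0/L1/L2 = -/E/- → run E
t=26: L0/L1/L2 = -/E/- → run E
t=27: (idle)
t=28: (idle)
t=29: (idle)
t=30: (idle)
t=31: (idle)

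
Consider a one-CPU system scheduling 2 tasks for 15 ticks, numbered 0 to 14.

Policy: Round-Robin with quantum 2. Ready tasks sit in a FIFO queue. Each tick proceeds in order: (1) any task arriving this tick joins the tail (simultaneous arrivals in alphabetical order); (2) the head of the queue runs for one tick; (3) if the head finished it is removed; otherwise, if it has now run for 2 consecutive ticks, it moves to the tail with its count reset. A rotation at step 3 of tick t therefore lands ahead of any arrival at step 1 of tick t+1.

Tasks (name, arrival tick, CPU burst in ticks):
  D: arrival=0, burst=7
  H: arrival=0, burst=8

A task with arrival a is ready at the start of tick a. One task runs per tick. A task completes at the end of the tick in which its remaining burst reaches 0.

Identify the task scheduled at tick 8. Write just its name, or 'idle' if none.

t=0: queue=[D,H] q_used=0 → run D
t=1: queue=[D,H] q_used=1 → run D
t=2: queue=[H,D] q_used=0 → run H
t=3: queue=[H,D] q_used=1 → run H
t=4: queue=[D,H] q_used=0 → run D
t=5: queue=[D,H] q_used=1 → run D
t=6: queue=[H,D] q_used=0 → run H
t=7: queue=[H,D] q_used=1 → run H
t=8: queue=[D,H] q_used=0 → run D
t=9: queue=[D,H] q_used=1 → run D
t=10: queue=[H,D] q_used=0 → run H
t=11: queue=[H,D] q_used=1 → run H
t=12: queue=[D,H] q_used=0 → run D
t=13: queue=[H] q_used=0 → run H
t=14: queue=[H] q_used=1 → run H

running at tick 8 = D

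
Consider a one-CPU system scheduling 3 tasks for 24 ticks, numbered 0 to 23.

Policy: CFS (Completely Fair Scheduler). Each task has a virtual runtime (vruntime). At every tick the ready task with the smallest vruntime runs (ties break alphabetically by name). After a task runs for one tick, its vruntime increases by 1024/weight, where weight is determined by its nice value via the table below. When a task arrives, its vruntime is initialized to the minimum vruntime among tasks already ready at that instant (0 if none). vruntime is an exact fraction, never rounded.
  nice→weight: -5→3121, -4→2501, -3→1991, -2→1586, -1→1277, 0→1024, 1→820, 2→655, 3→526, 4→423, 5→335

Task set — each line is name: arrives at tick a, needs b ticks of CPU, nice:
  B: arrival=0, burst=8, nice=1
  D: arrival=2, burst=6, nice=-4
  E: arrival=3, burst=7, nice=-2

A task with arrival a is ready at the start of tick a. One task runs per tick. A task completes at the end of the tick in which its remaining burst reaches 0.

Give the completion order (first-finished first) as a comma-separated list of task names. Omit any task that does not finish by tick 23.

t=0: vr[B=0] → run B
t=1: vr[B=256/205] → run B
t=2: vr[B=512/205 D=512/205] → run B
t=3: vr[B=768/205 D=512/205 E=512/205] → run D
t=4: vr[B=768/205 D=36352/12505 E=512/205] → run E
t=5: vr[B=768/205 D=36352/12505 E=510976/162565] → run D
t=6: vr[B=768/205 D=41472/12505 E=510976/162565] → run E
t=7: vr[B=768/205 D=41472/12505 E=615936/162565] → run D
t=8: vr[B=768/205 D=46592/12505 E=615936/162565] → run D
t=9: vr[B=768/205 D=51712/12505 E=615936/162565] → run B
t=10: vr[B=1024/205 D=51712/12505 E=615936/162565] → run E
t=11: vr[B=1024/205 D=51712/12505 E=720896/162565] → run D
t=12: vr[B=1024/205 D=56832/12505 E=720896/162565] → run E
t=13: vr[B=1024/205 D=56832/12505 E=825856/162565] → run D
t=14: vr[B=1024/205 E=825856/162565] → run B
t=15: vr[B=256/41 E=825856/162565] → run E
t=16: vr[B=256/41 E=930816/162565] → run E
t=17: vr[B=256/41 E=1035776/162565] → run B
t=18: vr[B=1536/205 E=1035776/162565] → run E
t=19: vr[B=1536/205] → run B
t=20: vr[B=1792/205] → run B
t=21: (idle)
t=22: (idle)
t=23: (idle)

completion order = D, E, B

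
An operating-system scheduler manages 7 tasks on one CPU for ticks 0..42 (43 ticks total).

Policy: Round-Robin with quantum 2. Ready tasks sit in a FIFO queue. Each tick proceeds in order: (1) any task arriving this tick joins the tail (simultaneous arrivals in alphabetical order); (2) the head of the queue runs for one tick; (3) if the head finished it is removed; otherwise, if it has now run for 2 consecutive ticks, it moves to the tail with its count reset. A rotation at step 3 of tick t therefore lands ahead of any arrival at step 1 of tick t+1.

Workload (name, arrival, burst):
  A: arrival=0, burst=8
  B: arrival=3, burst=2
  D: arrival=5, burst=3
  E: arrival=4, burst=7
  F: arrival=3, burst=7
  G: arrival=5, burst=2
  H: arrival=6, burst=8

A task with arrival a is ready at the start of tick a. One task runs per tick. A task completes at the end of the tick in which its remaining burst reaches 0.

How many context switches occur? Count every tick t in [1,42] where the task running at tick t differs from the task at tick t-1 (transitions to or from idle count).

context switches = 19

t=0: queue=[A] q_used=0 → run A
t=1: queue=[A] q_used=1 → run A
t=2: queue=[A] q_used=0 → run A
t=3: queue=[A,B,F] q_used=1 → run A
t=4: queue=[B,F,A,E] q_used=0 → run B
t=5: queue=[B,F,A,E,D,G] q_used=1 → run B
t=6: queue=[F,A,E,D,G,H] q_used=0 → run F
t=7: queue=[F,A,E,D,G,H] q_used=1 → run F
t=8: queue=[A,E,D,G,H,F] q_used=0 → run A
t=9: queue=[A,E,D,G,H,F] q_used=1 → run A
t=10: queue=[E,D,G,H,F,A] q_used=0 → run E
t=11: queue=[E,D,G,H,F,A] q_used=1 → run E
t=12: queue=[D,G,H,F,A,E] q_used=0 → run D
t=13: queue=[D,G,H,F,A,E] q_used=1 → run D
t=14: queue=[G,H,F,A,E,D] q_used=0 → run G
t=15: queue=[G,H,F,A,E,D] q_used=1 → run G
t=16: queue=[H,F,A,E,D] q_used=0 → run H
t=17: queue=[H,F,A,E,D] q_used=1 → run H
t=18: queue=[F,A,E,D,H] q_used=0 → run F
t=19: queue=[F,A,E,D,H] q_used=1 → run F
t=20: queue=[A,E,D,H,F] q_used=0 → run A
t=21: queue=[A,E,D,H,F] q_used=1 → run A
t=22: queue=[E,D,H,F] q_used=0 → run E
t=23: queue=[E,D,H,F] q_used=1 → run E
t=24: queue=[D,H,F,E] q_used=0 → run D
t=25: queue=[H,F,E] q_used=0 → run H
t=26: queue=[H,F,E] q_used=1 → run H
t=27: queue=[F,E,H] q_used=0 → run F
t=28: queue=[F,E,H] q_used=1 → run F
t=29: queue=[E,H,F] q_used=0 → run E
t=30: queue=[E,H,F] q_used=1 → run E
t=31: queue=[H,F,E] q_used=0 → run H
t=32: queue=[H,F,E] q_used=1 → run H
t=33: queue=[F,E,H] q_used=0 → run F
t=34: queue=[E,H] q_used=0 → run E
t=35: queue=[H] q_used=0 → run H
t=36: queue=[H] q_used=1 → run H
t=37: (idle)
t=38: (idle)
t=39: (idle)
t=40: (idle)
t=41: (idle)
t=42: (idle)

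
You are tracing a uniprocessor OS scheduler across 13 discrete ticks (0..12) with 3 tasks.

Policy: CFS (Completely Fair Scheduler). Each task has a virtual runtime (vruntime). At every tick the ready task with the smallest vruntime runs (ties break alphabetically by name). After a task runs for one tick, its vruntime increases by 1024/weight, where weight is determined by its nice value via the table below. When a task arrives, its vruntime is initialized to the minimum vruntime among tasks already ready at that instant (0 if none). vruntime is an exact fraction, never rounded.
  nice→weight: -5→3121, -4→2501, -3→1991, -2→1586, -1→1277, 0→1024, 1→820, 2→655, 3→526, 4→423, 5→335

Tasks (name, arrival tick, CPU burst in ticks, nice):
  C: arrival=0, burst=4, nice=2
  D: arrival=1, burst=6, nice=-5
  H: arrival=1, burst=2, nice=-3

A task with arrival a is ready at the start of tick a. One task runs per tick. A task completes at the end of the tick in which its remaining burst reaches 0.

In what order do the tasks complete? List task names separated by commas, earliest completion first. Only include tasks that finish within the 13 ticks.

t=0: vr[C=0] → run C
t=1: vr[C=1024/655 D=1024/655 H=1024/655] → run C
t=2: vr[C=2048/655 D=1024/655 H=1024/655] → run D
t=3: vr[C=2048/655 D=3866624/2044255 H=1024/655] → run H
t=4: vr[C=2048/655 D=3866624/2044255 H=2709504/1304105] → run D
t=5: vr[C=2048/655 D=4537344/2044255 H=2709504/1304105] → run H
t=6: vr[C=2048/655 D=4537344/2044255] → run D
t=7: vr[C=2048/655 D=5208064/2044255] → run D
t=8: vr[C=2048/655 D=5878784/2044255] → run D
t=9: vr[C=2048/655 D=6549504/2044255] → run C
t=10: vr[C=3072/655 D=6549504/2044255] → run D
t=11: vr[C=3072/655] → run C
t=12: (idle)

completion order = H, D, C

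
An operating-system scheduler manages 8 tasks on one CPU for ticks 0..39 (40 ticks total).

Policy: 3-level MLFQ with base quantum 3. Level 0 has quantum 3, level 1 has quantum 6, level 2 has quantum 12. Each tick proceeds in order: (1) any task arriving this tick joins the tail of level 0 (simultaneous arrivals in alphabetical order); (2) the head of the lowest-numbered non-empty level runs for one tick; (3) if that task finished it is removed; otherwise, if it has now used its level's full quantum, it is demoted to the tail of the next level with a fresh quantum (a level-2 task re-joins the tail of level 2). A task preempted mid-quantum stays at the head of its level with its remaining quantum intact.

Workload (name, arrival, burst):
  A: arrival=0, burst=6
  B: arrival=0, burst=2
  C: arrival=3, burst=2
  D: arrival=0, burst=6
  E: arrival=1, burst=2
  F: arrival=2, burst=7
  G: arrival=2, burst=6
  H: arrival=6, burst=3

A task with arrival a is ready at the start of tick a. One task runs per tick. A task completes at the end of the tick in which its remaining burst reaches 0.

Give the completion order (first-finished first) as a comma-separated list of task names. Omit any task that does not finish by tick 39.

t=0: L0/L1/L2 = ABD/-/- → run A
t=1: L0/L1/L2 = ABDE/-/- → run A
t=2: L0/L1/L2 = ABDEFG/-/- → run A
t=3: L0/L1/L2 = BDEFGC/A/- → run B
t=4: L0/L1/L2 = BDEFGC/A/- → run B
t=5: L0/L1/L2 = DEFGC/A/- → run D
t=6: L0/L1/L2 = DEFGCH/A/- → run D
t=7: L0/L1/L2 = DEFGCH/A/- → run D
t=8: L0/L1/L2 = EFGCH/AD/- → run E
t=9: L0/L1/L2 = EFGCH/AD/- → run E
t=10: L0/L1/L2 = FGCH/AD/- → run F
t=11: L0/L1/L2 = FGCH/AD/- → run F
t=12: L0/L1/L2 = FGCH/AD/- → run F
t=13: L0/L1/L2 = GCH/ADF/- → run G
t=14: L0/L1/L2 = GCH/ADF/- → run G
t=15: L0/L1/L2 = GCH/ADF/- → run G
t=16: L0/L1/L2 = CH/ADFG/- → run C
t=17: L0/L1/L2 = CH/ADFG/- → run C
t=18: L0/L1/L2 = H/ADFG/- → run H
t=19: L0/L1/L2 = H/ADFG/- → run H
t=20: L0/L1/L2 = H/ADFG/- → run H
t=21: L0/L1/L2 = -/ADFG/- → run A
t=22: L0/L1/L2 = -/ADFG/- → run A
t=23: L0/L1/L2 = -/ADFG/- → run A
t=24: L0/L1/L2 = -/DFG/- → run D
t=25: L0/L1/L2 = -/DFG/- → run D
t=26: L0/L1/L2 = -/DFG/- → run D
t=27: L0/L1/L2 = -/FG/- → run F
t=28: L0/L1/L2 = -/FG/- → run F
t=29: L0/L1/L2 = -/FG/- → run F
t=30: L0/L1/L2 = -/FG/- → run F
t=31: L0/L1/L2 = -/G/- → run G
t=32: L0/L1/L2 = -/G/- → run G
t=33: L0/L1/L2 = -/G/- → run G
t=34: (idle)
t=35: (idle)
t=36: (idle)
t=37: (idle)
t=38: (idle)
t=39: (idle)

completion order = B, E, C, H, A, D, F, G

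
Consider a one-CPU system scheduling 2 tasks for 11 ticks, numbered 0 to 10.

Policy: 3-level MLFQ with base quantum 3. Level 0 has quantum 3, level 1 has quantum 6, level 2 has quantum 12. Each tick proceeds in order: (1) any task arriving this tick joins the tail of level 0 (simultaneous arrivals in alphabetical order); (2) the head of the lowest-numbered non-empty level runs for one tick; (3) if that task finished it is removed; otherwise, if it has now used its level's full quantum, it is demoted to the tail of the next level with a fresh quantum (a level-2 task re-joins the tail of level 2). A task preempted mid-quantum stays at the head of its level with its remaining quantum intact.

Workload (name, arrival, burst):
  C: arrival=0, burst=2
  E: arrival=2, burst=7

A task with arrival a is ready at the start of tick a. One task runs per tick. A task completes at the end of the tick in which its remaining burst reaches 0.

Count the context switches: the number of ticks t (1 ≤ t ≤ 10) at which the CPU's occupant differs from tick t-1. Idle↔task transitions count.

context switches = 2

t=0: L0/L1/L2 = C/-/- → run C
t=1: L0/L1/L2 = C/-/- → run C
t=2: L0/L1/L2 = E/-/- → run E
t=3: L0/L1/L2 = E/-/- → run E
t=4: L0/L1/L2 = E/-/- → run E
t=5: L0/L1/L2 = -/E/- → run E
t=6: L0/L1/L2 = -/E/- → run E
t=7: L0/L1/L2 = -/E/- → run E
t=8: L0/L1/L2 = -/E/- → run E
t=9: (idle)
t=10: (idle)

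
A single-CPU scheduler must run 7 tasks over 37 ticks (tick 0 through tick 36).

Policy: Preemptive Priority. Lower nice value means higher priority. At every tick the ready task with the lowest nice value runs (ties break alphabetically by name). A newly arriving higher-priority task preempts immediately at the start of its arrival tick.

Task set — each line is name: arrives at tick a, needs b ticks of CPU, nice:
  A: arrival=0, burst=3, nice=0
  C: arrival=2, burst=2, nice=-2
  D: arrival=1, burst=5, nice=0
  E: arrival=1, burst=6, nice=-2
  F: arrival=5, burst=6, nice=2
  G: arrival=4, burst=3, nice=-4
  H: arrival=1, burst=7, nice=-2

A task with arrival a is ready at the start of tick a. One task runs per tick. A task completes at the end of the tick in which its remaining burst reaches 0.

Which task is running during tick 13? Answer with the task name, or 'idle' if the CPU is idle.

t=0: ready={A} → run A
t=1: ready={A,D,E,H} → run E
t=2: ready={A,C,D,E,H} → run C
t=3: ready={A,C,D,E,H} → run C
t=4: ready={A,D,E,G,H} → run G
t=5: ready={A,D,E,F,G,H} → run G
t=6: ready={A,D,E,F,G,H} → run G
t=7: ready={A,D,E,F,H} → run E
t=8: ready={A,D,E,F,H} → run E
t=9: ready={A,D,E,F,H} → run E
t=10: ready={A,D,E,F,H} → run E
t=11: ready={A,D,E,F,H} → run E
t=12: ready={A,D,F,H} → run H
t=13: ready={A,D,F,H} → run H
t=14: ready={A,D,F,H} → run H
t=15: ready={A,D,F,H} → run H
t=16: ready={A,D,F,H} → run H
t=17: ready={A,D,F,H} → run H
t=18: ready={A,D,F,H} → run H
t=19: ready={A,D,F} → run A
t=20: ready={A,D,F} → run A
t=21: ready={D,F} → run D
t=22: ready={D,F} → run D
t=23: ready={D,F} → run D
t=24: ready={D,F} → run D
t=25: ready={D,F} → run D
t=26: ready={F} → run F
t=27: ready={F} → run F
t=28: ready={F} → run F
t=29: ready={F} → run F
t=30: ready={F} → run F
t=31: ready={F} → run F
t=32: (idle)
t=33: (idle)
t=34: (idle)
t=35: (idle)
t=36: (idle)

running at tick 13 = H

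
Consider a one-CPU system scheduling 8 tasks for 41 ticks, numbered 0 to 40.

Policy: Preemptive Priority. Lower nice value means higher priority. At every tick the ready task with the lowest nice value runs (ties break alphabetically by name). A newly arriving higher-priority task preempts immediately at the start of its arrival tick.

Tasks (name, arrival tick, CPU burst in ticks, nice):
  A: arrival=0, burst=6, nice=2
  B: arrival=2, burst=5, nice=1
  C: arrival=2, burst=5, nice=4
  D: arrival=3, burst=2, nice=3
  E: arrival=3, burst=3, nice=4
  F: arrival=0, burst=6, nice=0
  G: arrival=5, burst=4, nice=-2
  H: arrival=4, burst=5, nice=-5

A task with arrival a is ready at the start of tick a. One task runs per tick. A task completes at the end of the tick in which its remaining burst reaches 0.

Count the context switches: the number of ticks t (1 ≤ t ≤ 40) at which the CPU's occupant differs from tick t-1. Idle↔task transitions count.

context switches = 9

t=0: ready={A,F} → run F
t=1: ready={A,F} → run F
t=2: ready={A,B,C,F} → run F
t=3: ready={A,B,C,D,E,F} → run F
t=4: ready={A,B,C,D,E,F,H} → run H
t=5: ready={A,B,C,D,E,F,G,H} → run H
t=6: ready={A,B,C,D,E,F,G,H} → run H
t=7: ready={A,B,C,D,E,F,G,H} → run H
t=8: ready={A,B,C,D,E,F,G,H} → run H
t=9: ready={A,B,C,D,E,F,G} → run G
t=10: ready={A,B,C,D,E,F,G} → run G
t=11: ready={A,B,C,D,E,F,G} → run G
t=12: ready={A,B,C,D,E,F,G} → run G
t=13: ready={A,B,C,D,E,F} → run F
t=14: ready={A,B,C,D,E,F} → run F
t=15: ready={A,B,C,D,E} → run B
t=16: ready={A,B,C,D,E} → run B
t=17: ready={A,B,C,D,E} → run B
t=18: ready={A,B,C,D,E} → run B
t=19: ready={A,B,C,D,E} → run B
t=20: ready={A,C,D,E} → run A
t=21: ready={A,C,D,E} → run A
t=22: ready={A,C,D,E} → run A
t=23: ready={A,C,D,E} → run A
t=24: ready={A,C,D,E} → run A
t=25: ready={A,C,D,E} → run A
t=26: ready={C,D,E} → run D
t=27: ready={C,D,E} → run D
t=28: ready={C,E} → run C
t=29: ready={C,E} → run C
t=30: ready={C,E} → run C
t=31: ready={C,E} → run C
t=32: ready={C,E} → run C
t=33: ready={E} → run E
t=34: ready={E} → run E
t=35: ready={E} → run E
t=36: (idle)
t=37: (idle)
t=38: (idle)
t=39: (idle)
t=40: (idle)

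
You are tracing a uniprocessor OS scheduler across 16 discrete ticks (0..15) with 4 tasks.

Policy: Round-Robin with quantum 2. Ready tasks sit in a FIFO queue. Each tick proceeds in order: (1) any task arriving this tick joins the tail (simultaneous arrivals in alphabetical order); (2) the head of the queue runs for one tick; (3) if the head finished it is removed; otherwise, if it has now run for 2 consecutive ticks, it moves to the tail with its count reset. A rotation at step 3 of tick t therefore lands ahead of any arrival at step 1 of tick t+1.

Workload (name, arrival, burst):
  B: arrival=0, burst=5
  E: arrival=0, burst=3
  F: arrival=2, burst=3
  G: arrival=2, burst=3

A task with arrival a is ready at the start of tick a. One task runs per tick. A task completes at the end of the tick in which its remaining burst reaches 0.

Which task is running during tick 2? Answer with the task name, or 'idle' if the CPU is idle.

t=0: queue=[B,E] q_used=0 → run B
t=1: queue=[B,E] q_used=1 → run B
t=2: queue=[E,B,F,G] q_used=0 → run E
t=3: queue=[E,B,F,G] q_used=1 → run E
t=4: queue=[B,F,G,E] q_used=0 → run B
t=5: queue=[B,F,G,E] q_used=1 → run B
t=6: queue=[F,G,E,B] q_used=0 → run F
t=7: queue=[F,G,E,B] q_used=1 → run F
t=8: queue=[G,E,B,F] q_used=0 → run G
t=9: queue=[G,E,B,F] q_used=1 → run G
t=10: queue=[E,B,F,G] q_used=0 → run E
t=11: queue=[B,F,G] q_used=0 → run B
t=12: queue=[F,G] q_used=0 → run F
t=13: queue=[G] q_used=0 → run G
t=14: (idle)
t=15: (idle)

running at tick 2 = E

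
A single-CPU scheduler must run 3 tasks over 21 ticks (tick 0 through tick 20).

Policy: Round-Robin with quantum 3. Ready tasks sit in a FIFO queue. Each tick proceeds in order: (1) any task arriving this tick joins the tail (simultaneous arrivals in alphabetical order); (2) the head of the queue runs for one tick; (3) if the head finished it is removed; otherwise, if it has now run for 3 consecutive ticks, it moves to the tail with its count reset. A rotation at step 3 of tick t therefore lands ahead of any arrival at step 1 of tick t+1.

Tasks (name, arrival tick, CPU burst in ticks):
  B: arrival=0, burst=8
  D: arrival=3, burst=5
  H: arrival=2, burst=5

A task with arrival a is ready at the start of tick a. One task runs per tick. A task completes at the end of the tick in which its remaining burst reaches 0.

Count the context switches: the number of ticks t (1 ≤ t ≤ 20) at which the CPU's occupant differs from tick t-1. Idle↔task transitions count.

t=0: queue=[B] q_used=0 → run B
t=1: queue=[B] q_used=1 → run B
t=2: queue=[B,H] q_used=2 → run B
t=3: queue=[H,B,D] q_used=0 → run H
t=4: queue=[H,B,D] q_used=1 → run H
t=5: queue=[H,B,D] q_used=2 → run H
t=6: queue=[B,D,H] q_used=0 → run B
t=7: queue=[B,D,H] q_used=1 → run B
t=8: queue=[B,D,H] q_used=2 → run B
t=9: queue=[D,H,B] q_used=0 → run D
t=10: queue=[D,H,B] q_used=1 → run D
t=11: queue=[D,H,B] q_used=2 → run D
t=12: queue=[H,B,D] q_used=0 → run H
t=13: queue=[H,B,D] q_used=1 → run H
t=14: queue=[B,D] q_used=0 → run B
t=15: queue=[B,D] q_used=1 → run B
t=16: queue=[D] q_used=0 → run D
t=17: queue=[D] q_used=1 → run D
t=18: (idle)
t=19: (idle)
t=20: (idle)

context switches = 7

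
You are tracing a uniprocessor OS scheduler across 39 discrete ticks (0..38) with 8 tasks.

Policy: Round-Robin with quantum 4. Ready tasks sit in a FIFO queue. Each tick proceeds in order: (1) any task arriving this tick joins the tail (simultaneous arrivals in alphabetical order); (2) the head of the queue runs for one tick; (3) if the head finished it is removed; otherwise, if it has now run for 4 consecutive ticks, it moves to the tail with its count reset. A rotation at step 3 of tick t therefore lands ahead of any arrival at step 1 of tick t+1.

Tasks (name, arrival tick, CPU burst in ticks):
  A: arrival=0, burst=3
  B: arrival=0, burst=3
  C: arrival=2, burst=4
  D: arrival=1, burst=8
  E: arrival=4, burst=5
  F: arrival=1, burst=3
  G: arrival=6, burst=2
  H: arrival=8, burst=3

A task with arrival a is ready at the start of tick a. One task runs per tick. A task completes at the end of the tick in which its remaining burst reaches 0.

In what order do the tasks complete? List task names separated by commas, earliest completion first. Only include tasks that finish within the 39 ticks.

completion order = A, B, F, C, G, H, D, E

t=0: queue=[A,B] q_used=0 → run A
t=1: queue=[A,B,D,F] q_used=1 → run A
t=2: queue=[A,B,D,F,C] q_used=2 → run A
t=3: queue=[B,D,F,C] q_used=0 → run B
t=4: queue=[B,D,F,C,E] q_used=1 → run B
t=5: queue=[B,D,F,C,E] q_used=2 → run B
t=6: queue=[D,F,C,E,G] q_used=0 → run D
t=7: queue=[D,F,C,E,G] q_used=1 → run D
t=8: queue=[D,F,C,E,G,H] q_used=2 → run D
t=9: queue=[D,F,C,E,G,H] q_used=3 → run D
t=10: queue=[F,C,E,G,H,D] q_used=0 → run F
t=11: queue=[F,C,E,G,H,D] q_used=1 → run F
t=12: queue=[F,C,E,G,H,D] q_used=2 → run F
t=13: queue=[C,E,G,H,D] q_used=0 → run C
t=14: queue=[C,E,G,H,D] q_used=1 → run C
t=15: queue=[C,E,G,H,D] q_used=2 → run C
t=16: queue=[C,E,G,H,D] q_used=3 → run C
t=17: queue=[E,G,H,D] q_used=0 → run E
t=18: queue=[E,G,H,D] q_used=1 → run E
t=19: queue=[E,G,H,D] q_used=2 → run E
t=20: queue=[E,G,H,D] q_used=3 → run E
t=21: queue=[G,H,D,E] q_used=0 → run G
t=22: queue=[G,H,D,E] q_used=1 → run G
t=23: queue=[H,D,E] q_used=0 → run H
t=24: queue=[H,D,E] q_used=1 → run H
t=25: queue=[H,D,E] q_used=2 → run H
t=26: queue=[D,E] q_used=0 → run D
t=27: queue=[D,E] q_used=1 → run D
t=28: queue=[D,E] q_used=2 → run D
t=29: queue=[D,E] q_used=3 → run D
t=30: queue=[E] q_used=0 → run E
t=31: (idle)
t=32: (idle)
t=33: (idle)
t=34: (idle)
t=35: (idle)
t=36: (idle)
t=37: (idle)
t=38: (idle)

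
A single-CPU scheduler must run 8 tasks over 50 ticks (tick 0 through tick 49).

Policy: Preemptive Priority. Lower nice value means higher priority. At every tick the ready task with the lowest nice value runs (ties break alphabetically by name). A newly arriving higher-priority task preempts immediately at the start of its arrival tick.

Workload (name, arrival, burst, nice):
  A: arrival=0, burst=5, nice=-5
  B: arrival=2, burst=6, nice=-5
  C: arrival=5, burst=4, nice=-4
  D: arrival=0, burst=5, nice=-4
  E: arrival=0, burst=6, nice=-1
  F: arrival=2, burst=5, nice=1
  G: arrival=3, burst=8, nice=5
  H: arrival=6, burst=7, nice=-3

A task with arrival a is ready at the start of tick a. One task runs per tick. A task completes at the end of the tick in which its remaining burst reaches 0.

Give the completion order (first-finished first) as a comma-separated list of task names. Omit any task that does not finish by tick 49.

completion order = A, B, C, D, H, E, F, G

t=0: ready={A,D,E} → run A
t=1: ready={A,D,E} → run A
t=2: ready={A,B,D,E,F} → run A
t=3: ready={A,B,D,E,F,G} → run A
t=4: ready={A,B,D,E,F,G} → run A
t=5: ready={B,C,D,E,F,G} → run B
t=6: ready={B,C,D,E,F,G,H} → run B
t=7: ready={B,C,D,E,F,G,H} → run B
t=8: ready={B,C,D,E,F,G,H} → run B
t=9: ready={B,C,D,E,F,G,H} → run B
t=10: ready={B,C,D,E,F,G,H} → run B
t=11: ready={C,D,E,F,G,H} → run C
t=12: ready={C,D,E,F,G,H} → run C
t=13: ready={C,D,E,F,G,H} → run C
t=14: ready={C,D,E,F,G,H} → run C
t=15: ready={D,E,F,G,H} → run D
t=16: ready={D,E,F,G,H} → run D
t=17: ready={D,E,F,G,H} → run D
t=18: ready={D,E,F,G,H} → run D
t=19: ready={D,E,F,G,H} → run D
t=20: ready={E,F,G,H} → run H
t=21: ready={E,F,G,H} → run H
t=22: ready={E,F,G,H} → run H
t=23: ready={E,F,G,H} → run H
t=24: ready={E,F,G,H} → run H
t=25: ready={E,F,G,H} → run H
t=26: ready={E,F,G,H} → run H
t=27: ready={E,F,G} → run E
t=28: ready={E,F,G} → run E
t=29: ready={E,F,G} → run E
t=30: ready={E,F,G} → run E
t=31: ready={E,F,G} → run E
t=32: ready={E,F,G} → run E
t=33: ready={F,G} → run F
t=34: ready={F,G} → run F
t=35: ready={F,G} → run F
t=36: ready={F,G} → run F
t=37: ready={F,G} → run F
t=38: ready={G} → run G
t=39: ready={G} → run G
t=40: ready={G} → run G
t=41: ready={G} → run G
t=42: ready={G} → run G
t=43: ready={G} → run G
t=44: ready={G} → run G
t=45: ready={G} → run G
t=46: (idle)
t=47: (idle)
t=48: (idle)
t=49: (idle)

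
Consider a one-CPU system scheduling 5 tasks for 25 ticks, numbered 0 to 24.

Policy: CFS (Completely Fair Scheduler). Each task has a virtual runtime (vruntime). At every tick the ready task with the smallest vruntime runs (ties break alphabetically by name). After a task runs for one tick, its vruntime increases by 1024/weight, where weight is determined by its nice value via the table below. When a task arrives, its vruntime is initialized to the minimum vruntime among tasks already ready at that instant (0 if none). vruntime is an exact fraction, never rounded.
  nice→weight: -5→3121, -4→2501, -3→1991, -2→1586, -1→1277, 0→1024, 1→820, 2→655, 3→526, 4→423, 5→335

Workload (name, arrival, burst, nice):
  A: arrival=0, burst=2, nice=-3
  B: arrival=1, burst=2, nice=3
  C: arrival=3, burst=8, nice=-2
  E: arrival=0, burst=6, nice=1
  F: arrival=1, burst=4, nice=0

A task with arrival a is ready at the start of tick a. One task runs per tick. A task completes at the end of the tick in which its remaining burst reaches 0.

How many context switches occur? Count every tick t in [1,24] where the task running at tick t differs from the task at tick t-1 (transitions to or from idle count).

context switches = 19

t=0: vr[A=0 E=0] → run A
t=1: vr[A=1024/1991 B=0 E=0 F=0] → run B
t=2: vr[A=1024/1991 B=512/263 E=0 F=0] → run E
t=3: vr[A=1024/1991 B=512/263 C=0 E=256/205 F=0] → run C
t=4: vr[A=1024/1991 B=512/263 C=512/793 E=256/205 F=0] → run F
t=5: vr[A=1024/1991 B=512/263 C=512/793 E=256/205 F=1] → run A
t=6: vr[B=512/263 C=512/793 E=256/205 F=1] → run C
t=7: vr[B=512/263 C=1024/793 E=256/205 F=1] → run F
t=8: vr[B=512/263 C=1024/793 E=256/205 F=2] → run E
t=9: vr[B=512/263 C=1024/793 E=512/205 F=2] → run C
t=10: vr[B=512/263 C=1536/793 E=512/205 F=2] → run C
t=11: vr[B=512/263 C=2048/793 E=512/205 F=2] → run B
t=12: vr[C=2048/793 E=512/205 F=2] → run F
t=13: vr[C=2048/793 E=512/205 F=3] → run E
t=14: vr[C=2048/793 E=768/205 F=3] → run C
t=15: vr[C=2560/793 E=768/205 F=3] → run F
t=16: vr[C=2560/793 E=768/205] → run C
t=17: vr[C=3072/793 E=768/205] → run E
t=18: vr[C=3072/793 E=1024/205] → run C
t=19: vr[C=3584/793 E=1024/205] → run C
t=20: vr[E=1024/205] → run E
t=21: vr[E=256/41] → run E
t=22: (idle)
t=23: (idle)
t=24: (idle)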